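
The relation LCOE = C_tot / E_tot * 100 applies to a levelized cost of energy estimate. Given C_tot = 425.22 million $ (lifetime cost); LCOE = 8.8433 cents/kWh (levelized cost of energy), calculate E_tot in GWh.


E_tot = C_tot / LCOE * 100
E_tot = 425.22 / 8.8433 * 100
E_tot = 4808.4 GWh


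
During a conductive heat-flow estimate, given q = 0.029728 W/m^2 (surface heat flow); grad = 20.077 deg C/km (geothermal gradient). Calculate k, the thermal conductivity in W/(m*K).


k = q * 1000 / grad
k = 0.029728 * 1000 / 20.077
k = 1.4807 W/(m*K)


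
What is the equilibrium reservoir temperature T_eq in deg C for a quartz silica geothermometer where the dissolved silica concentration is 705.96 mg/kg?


T_eq = 1309 / (5.19 - log10(SiO2)) - 273.15
T_eq = 1309 / (5.19 - log10(705.96)) - 273.15
T_eq = 285.96 deg C


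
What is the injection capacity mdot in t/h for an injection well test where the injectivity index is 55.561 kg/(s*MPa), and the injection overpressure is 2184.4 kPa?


mdot = II * dP / 1000
mdot = 55.561 * 2184.4 / 1000
mdot = 121.3674 kg/s
Convert: 121.3674 kg/s * 3.6 = 436.92 t/h
mdot = 436.92 t/h


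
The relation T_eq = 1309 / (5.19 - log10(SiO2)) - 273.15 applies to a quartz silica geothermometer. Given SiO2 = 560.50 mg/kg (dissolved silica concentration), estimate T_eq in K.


T_eq = 1309 / (5.19 - log10(SiO2)) - 273.15
T_eq = 1309 / (5.19 - log10(560.50)) - 273.15
T_eq = 263.0124 deg C
Convert to K: 263.0124 + 273.15 = 536.16 K
T_eq = 536.16 K


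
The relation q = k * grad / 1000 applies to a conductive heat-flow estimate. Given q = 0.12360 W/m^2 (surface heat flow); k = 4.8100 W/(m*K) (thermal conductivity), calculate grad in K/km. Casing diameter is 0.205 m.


grad = q * 1000 / k
grad = 0.12360 * 1000 / 4.8100
grad = 25.69647 deg C/km
Convert: 25.69647 deg C/km * 1.0 = 25.696 K/km
grad = 25.696 K/km


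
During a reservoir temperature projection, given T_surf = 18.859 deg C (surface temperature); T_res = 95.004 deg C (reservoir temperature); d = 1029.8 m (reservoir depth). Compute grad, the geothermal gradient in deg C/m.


grad = (T_res - T_surf) / d * 1000
grad = (95.004 - 18.859) / 1029.8 * 1000
grad = 73.94154 deg C/km
Convert: 73.94154 deg C/km * 0.001 = 0.073942 deg C/m
grad = 0.073942 deg C/m


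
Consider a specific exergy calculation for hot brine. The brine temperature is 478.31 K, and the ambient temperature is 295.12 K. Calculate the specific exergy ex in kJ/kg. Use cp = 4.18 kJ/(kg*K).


ex = cp * ((T_b - T_0) - T_0 * ln(T_b/T_0))
ex = 4.18 * ((478.31 - 295.12) - 295.12 * ln(478.31/295.12))
ex = 170.06 kJ/kg


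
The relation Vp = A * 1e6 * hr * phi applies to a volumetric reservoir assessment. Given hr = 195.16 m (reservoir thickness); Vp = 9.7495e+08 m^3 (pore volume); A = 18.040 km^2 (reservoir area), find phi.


phi = Vp / (A * 1e6 * hr)
phi = 9.7495e+08 / (18.040 * 1e6 * 195.16)
phi = 0.27692


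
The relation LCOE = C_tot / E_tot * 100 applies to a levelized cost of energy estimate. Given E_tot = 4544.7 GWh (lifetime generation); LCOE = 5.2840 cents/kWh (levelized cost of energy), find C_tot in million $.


C_tot = LCOE / 100 * E_tot
C_tot = 5.2840 / 100 * 4544.7
C_tot = 240.14 million $


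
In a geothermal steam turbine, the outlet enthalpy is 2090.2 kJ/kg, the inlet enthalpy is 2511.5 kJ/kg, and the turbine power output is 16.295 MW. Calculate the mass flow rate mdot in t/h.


mdot = P * 1000 / (h_in - h_out)
mdot = 16.295 * 1000 / (2511.5 - 2090.2)
mdot = 38.67790 kg/s
Convert: 38.67790 kg/s * 3.6 = 139.24 t/h
mdot = 139.24 t/h


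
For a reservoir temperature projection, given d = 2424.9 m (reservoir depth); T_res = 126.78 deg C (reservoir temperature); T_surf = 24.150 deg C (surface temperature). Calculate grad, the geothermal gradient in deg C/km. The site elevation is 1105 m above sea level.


grad = (T_res - T_surf) / d * 1000
grad = (126.78 - 24.150) / 2424.9 * 1000
grad = 42.323 deg C/km


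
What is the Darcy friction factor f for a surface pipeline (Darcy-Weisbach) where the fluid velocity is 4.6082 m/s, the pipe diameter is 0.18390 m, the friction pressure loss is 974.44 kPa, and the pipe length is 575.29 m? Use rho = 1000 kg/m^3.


f = dP*1000 / ((L/D)*(rho*vel^2/2))
f = 974.44*1000 / ((575.29/0.18390)*(1000*4.6082^2/2))
f = 0.029337


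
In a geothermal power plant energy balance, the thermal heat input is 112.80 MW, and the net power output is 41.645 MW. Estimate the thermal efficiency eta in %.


eta = W_net / Q_in * 100
eta = 41.645 / 112.80 * 100
eta = 36.919 %


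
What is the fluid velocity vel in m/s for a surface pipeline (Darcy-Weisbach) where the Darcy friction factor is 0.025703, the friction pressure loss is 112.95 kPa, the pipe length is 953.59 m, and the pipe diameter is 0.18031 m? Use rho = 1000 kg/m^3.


vel = sqrt(dP*1000*2*D / (f*L*rho))
vel = sqrt(112.95*1000*2*0.18031 / (0.025703*953.59*1000))
vel = 1.2891 m/s


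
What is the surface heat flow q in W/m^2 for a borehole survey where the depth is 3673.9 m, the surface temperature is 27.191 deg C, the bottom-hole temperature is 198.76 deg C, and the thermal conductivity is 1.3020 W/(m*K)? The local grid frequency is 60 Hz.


Step 1: grad = (T_d - T_surf)/d * 1000 = (198.76 - 27.191)/3673.9 * 1000 = 46.69942 deg C/km
Step 2: q = k * grad / 1000 = 1.302 * 46.69942 / 1000 = 0.060803 W/m^2
q = 0.060803 W/m^2


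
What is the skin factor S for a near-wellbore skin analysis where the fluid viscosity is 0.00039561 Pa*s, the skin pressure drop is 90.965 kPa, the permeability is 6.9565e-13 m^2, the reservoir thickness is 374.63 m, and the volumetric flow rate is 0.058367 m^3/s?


S = dP_s * 1000 * 2*pi*k*hr / (q*mu)
S = 90.965 * 1000 * 2*pi*6.9565e-13*374.63 / (0.058367*0.00039561)
S = 6.4508


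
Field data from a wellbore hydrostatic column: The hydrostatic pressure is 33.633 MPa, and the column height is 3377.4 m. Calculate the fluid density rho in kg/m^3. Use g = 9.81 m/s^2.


rho = P * 1e6 / (g * h)
rho = 33.633 * 1e6 / (9.81 * 3377.4)
rho = 1015.1 kg/m^3


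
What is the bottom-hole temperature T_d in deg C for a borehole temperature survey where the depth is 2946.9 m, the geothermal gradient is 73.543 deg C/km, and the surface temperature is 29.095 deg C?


T_d = T_surf + grad * d / 1000
T_d = 29.095 + 73.543 * 2946.9 / 1000
T_d = 245.82 deg C


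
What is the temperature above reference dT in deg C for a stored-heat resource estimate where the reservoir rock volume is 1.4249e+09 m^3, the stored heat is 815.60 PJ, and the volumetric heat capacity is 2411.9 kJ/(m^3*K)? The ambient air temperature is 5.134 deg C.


dT = Q_s * 1e12 / (Vr * rhoc)
dT = 815.60 * 1e12 / (1.4249e+09 * 2411.9)
dT = 237.3196 K
Convert (temperature difference, 1 K = 1 deg C): 237.3196 K = 237.3196 deg C
dT = 237.32 deg C


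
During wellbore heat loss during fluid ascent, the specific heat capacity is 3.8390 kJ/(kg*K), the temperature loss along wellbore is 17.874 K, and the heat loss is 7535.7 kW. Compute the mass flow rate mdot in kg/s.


mdot = Q_loss / (cp * dT)
mdot = 7535.7 / (3.8390 * 17.874)
mdot = 109.82 kg/s


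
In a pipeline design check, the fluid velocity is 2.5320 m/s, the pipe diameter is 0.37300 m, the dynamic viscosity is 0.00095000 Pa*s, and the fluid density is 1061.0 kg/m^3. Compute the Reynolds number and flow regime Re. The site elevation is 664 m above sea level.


Step 1: Re = rho*vel*D/mu = 1061.0*2.532*0.373/0.00095 = 1.0548e+06
Step 2: Re = 1.0548e+06 > 4000, so flow is turbulent.
Re = 1.0548e+06 (turbulent)


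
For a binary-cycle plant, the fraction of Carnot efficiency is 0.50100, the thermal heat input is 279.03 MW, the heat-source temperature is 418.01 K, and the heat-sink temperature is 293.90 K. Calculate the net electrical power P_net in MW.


Step 1: eta = (1 - Tc/Th)*f = (1 - 293.9/418.01)*0.501 = 0.1487503
Step 2: P_net = eta * Q_in = 0.1487503 * 279.03 = 41.506 MW
P_net = 41.506 MW


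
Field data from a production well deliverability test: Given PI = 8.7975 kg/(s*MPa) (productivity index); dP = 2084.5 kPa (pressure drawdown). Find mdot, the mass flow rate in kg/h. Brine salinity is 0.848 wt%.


mdot = PI * dP / 1000
mdot = 8.7975 * 2084.5 / 1000
mdot = 18.33839 kg/s
Convert: 18.33839 kg/s * 3600.0 = 66018 kg/h
mdot = 66018 kg/h


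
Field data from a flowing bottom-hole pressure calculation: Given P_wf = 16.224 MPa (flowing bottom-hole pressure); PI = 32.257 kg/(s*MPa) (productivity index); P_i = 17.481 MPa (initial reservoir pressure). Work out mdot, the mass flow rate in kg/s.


mdot = (P_i - P_wf) * PI
mdot = (17.481 - 16.224) * 32.257
mdot = 40.547 kg/s


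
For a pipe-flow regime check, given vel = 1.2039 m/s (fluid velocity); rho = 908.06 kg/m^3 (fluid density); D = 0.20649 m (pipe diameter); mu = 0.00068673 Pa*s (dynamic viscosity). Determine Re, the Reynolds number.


Re = rho * vel * D / mu
Re = 908.06 * 1.2039 * 0.20649 / 0.00068673
Re = 3.2871e+05


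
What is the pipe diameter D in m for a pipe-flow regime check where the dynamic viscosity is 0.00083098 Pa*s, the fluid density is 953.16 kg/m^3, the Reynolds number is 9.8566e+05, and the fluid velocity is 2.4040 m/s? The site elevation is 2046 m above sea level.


D = Re * mu / (rho * vel)
D = 9.8566e+05 * 0.00083098 / (953.16 * 2.4040)
D = 0.35745 m


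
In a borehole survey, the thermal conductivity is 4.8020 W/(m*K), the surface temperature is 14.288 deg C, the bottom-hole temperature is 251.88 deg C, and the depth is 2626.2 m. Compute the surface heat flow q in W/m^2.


Step 1: grad = (T_d - T_surf)/d * 1000 = (251.88 - 14.288)/2626.2 * 1000 = 90.46988 deg C/km
Step 2: q = k * grad / 1000 = 4.802 * 90.46988 / 1000 = 0.43444 W/m^2
q = 0.43444 W/m^2


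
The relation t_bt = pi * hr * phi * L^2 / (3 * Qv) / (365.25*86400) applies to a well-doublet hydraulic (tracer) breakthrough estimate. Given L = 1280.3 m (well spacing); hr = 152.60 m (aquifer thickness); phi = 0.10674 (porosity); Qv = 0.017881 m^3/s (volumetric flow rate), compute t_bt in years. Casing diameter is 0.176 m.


t_bt = pi * hr * phi * L^2 / (3 * Qv) / (365.25*86400)
t_bt = pi * 152.60 * 0.10674 * 1280.3^2 / (3 * 0.017881) / (365.25*86400)
t_bt = 49.549 years


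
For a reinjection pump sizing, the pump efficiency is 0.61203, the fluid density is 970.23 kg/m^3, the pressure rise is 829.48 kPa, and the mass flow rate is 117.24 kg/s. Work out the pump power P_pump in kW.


P_pump = mdot * dP / (rho * eta)
P_pump = 117.24 * 829.48 / (970.23 * 0.61203)
P_pump = 163.77 kW


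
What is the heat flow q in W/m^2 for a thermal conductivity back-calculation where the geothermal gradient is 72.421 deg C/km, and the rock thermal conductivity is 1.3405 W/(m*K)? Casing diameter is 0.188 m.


q = k * grad / 1000
q = 1.3405 * 72.421 / 1000
q = 0.097080 W/m^2


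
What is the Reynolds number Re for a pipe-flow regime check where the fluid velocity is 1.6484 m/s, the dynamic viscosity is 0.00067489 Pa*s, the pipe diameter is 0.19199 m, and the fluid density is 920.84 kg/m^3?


Re = rho * vel * D / mu
Re = 920.84 * 1.6484 * 0.19199 / 0.00067489
Re = 4.3181e+05


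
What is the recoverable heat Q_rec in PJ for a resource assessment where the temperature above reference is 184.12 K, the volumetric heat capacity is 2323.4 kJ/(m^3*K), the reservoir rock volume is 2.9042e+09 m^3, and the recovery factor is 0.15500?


Step 1: Q_s = Vr*rhoc*dT/1e12 = 2.9042e+09*2323.4*184.12/1e12 = 1242.371 PJ
Step 2: Q_rec = Q_s * RF = 1242.371 * 0.155 = 192.57 PJ
Q_rec = 192.57 PJ


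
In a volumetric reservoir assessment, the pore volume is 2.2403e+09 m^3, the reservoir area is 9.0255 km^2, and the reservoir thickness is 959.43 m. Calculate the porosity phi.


phi = Vp / (A * 1e6 * hr)
phi = 2.2403e+09 / (9.0255 * 1e6 * 959.43)
phi = 0.25872


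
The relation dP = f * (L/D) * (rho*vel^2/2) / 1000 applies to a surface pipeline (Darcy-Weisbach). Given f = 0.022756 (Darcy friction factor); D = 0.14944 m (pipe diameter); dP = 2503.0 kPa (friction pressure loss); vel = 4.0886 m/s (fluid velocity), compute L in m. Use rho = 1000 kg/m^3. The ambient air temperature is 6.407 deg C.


L = dP*1000*D / (f*rho*vel^2/2)
L = 2503.0*1000*0.14944 / (0.022756*1000*4.0886^2/2)
L = 1966.6 m


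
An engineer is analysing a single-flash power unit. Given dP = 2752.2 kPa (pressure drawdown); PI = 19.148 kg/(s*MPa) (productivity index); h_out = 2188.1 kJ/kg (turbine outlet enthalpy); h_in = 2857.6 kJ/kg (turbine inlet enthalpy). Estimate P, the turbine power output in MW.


Step 1: mdot = PI * dP / 1000 = 19.148 * 2752.2 / 1000 = 52.69913 kg/s
Step 2: P = mdot*(h_in - h_out)/1000 = 52.69913*(2857.6 - 2188.1)/1000 = 35.282 MW
P = 35.282 MW


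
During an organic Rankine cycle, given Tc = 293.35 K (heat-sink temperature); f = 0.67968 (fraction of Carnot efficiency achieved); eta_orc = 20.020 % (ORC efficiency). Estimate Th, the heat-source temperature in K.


Th = Tc / (1 - (eta_orc/100)/f)
Th = 293.35 / (1 - (20.020/100)/0.67968)
Th = 415.83 K


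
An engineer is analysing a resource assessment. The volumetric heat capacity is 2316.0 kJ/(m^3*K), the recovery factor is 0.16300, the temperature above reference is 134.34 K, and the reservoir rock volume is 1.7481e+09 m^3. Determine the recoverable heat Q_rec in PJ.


Step 1: Q_s = Vr*rhoc*dT/1e12 = 1.7481e+09*2316.0*134.34/1e12 = 543.8889 PJ
Step 2: Q_rec = Q_s * RF = 543.8889 * 0.163 = 88.654 PJ
Q_rec = 88.654 PJ


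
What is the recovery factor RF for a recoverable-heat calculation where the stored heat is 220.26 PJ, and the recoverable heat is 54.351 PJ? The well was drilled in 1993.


RF = Q_rec / Q_s
RF = 54.351 / 220.26
RF = 0.24676


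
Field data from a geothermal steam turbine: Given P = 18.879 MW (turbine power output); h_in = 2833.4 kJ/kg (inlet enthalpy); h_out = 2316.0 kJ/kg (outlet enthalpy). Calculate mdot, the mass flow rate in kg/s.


mdot = P * 1000 / (h_in - h_out)
mdot = 18.879 * 1000 / (2833.4 - 2316.0)
mdot = 36.488 kg/s


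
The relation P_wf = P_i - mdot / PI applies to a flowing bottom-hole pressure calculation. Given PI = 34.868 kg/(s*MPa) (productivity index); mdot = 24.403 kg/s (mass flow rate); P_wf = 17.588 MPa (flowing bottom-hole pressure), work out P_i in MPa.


P_i = P_wf + mdot / PI
P_i = 17.588 + 24.403 / 34.868
P_i = 18.288 MPa


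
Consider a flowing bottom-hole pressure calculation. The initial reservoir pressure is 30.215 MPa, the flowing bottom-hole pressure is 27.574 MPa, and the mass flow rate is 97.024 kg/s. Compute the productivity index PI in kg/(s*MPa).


PI = mdot / (P_i - P_wf)
PI = 97.024 / (30.215 - 27.574)
PI = 36.738 kg/(s*MPa)


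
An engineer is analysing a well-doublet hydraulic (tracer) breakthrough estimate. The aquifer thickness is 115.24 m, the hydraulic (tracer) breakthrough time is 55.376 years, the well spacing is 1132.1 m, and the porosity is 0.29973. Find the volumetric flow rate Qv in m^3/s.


Qv = pi*hr*phi*L^2 / (3*t_bt*365.25*86400)
Qv = pi*115.24*0.29973*1132.1^2 / (3*55.376*365.25*86400)
Qv = 0.026528 m^3/s


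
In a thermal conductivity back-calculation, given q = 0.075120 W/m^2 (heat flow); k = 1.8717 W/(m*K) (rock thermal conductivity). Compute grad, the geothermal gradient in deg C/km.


grad = q / k * 1000
grad = 0.075120 / 1.8717 * 1000
grad = 40.135 deg C/km


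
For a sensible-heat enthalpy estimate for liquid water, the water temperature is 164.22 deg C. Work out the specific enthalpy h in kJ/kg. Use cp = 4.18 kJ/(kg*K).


h = cp * T
h = 4.18 * 164.22
h = 686.44 kJ/kg


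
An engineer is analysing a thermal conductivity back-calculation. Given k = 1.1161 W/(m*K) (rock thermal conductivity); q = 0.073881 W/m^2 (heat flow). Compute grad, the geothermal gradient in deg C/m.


grad = q / k * 1000
grad = 0.073881 / 1.1161 * 1000
grad = 66.19568 deg C/km
Convert: 66.19568 deg C/km * 0.001 = 0.066196 deg C/m
grad = 0.066196 deg C/m


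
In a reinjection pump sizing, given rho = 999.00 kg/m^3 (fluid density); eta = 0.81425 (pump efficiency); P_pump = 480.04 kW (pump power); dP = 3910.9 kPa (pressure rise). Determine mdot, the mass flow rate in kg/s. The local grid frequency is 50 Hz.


mdot = P_pump * rho * eta / dP
mdot = 480.04 * 999.00 * 0.81425 / 3910.9
mdot = 99.844 kg/s


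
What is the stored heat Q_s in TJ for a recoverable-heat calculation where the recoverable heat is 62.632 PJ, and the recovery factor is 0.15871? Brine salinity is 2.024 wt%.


Q_s = Q_rec / RF
Q_s = 62.632 / 0.15871
Q_s = 394.6317 PJ
Convert: 394.6317 PJ * 1000.0 = 3.9463e+05 TJ
Q_s = 3.9463e+05 TJ


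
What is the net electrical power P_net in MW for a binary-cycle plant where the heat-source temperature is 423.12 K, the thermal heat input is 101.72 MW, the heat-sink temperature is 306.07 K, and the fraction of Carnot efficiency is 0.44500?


Step 1: eta = (1 - Tc/Th)*f = (1 - 306.07/423.12)*0.445 = 0.1231028
Step 2: P_net = eta * Q_in = 0.1231028 * 101.72 = 12.522 MW
P_net = 12.522 MW


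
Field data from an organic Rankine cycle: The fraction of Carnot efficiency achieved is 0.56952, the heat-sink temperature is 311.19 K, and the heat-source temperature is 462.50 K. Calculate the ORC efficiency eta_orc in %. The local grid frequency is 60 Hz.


eta_orc = (1 - Tc/Th) * f * 100
eta_orc = (1 - 311.19/462.50) * 0.56952 * 100
eta_orc = 18.632 %


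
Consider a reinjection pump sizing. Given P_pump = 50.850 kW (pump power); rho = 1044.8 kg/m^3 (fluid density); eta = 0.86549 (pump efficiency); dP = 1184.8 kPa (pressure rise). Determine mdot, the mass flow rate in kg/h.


mdot = P_pump * rho * eta / dP
mdot = 50.850 * 1044.8 * 0.86549 / 1184.8
mdot = 38.80978 kg/s
Convert: 38.80978 kg/s * 3600.0 = 1.3972e+05 kg/h
mdot = 1.3972e+05 kg/h


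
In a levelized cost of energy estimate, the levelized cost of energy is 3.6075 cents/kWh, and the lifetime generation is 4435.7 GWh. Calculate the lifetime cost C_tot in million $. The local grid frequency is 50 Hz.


C_tot = LCOE / 100 * E_tot
C_tot = 3.6075 / 100 * 4435.7
C_tot = 160.02 million $


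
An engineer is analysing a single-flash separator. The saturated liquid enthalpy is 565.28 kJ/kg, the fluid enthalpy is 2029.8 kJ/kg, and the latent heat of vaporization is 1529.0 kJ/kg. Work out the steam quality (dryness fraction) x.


x = (h - hf) / hfg
x = (2029.8 - 565.28) / 1529.0
x = 0.95783


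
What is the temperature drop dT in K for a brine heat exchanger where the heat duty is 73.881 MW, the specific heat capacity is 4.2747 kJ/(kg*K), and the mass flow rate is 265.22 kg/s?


dT = Q * 1000 / (mdot * cp)
dT = 73.881 * 1000 / (265.22 * 4.2747)
dT = 65.166 K


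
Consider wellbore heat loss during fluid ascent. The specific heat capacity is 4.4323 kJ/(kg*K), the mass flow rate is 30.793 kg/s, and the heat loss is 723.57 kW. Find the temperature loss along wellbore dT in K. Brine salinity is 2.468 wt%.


dT = Q_loss / (mdot * cp)
dT = 723.57 / (30.793 * 4.4323)
dT = 5.3015 K


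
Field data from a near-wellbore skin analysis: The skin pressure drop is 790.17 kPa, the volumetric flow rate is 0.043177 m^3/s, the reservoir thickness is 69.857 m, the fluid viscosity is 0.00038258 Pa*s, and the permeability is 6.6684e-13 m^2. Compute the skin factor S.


S = dP_s * 1000 * 2*pi*k*hr / (q*mu)
S = 790.17 * 1000 * 2*pi*6.6684e-13*69.857 / (0.043177*0.00038258)
S = 14.001


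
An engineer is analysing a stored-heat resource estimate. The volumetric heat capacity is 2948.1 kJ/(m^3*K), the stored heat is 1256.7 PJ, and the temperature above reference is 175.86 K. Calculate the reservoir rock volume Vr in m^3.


Vr = Q_s * 1e12 / (rhoc * dT)
Vr = 1256.7 * 1e12 / (2948.1 * 175.86)
Vr = 2.4239e+09 m^3


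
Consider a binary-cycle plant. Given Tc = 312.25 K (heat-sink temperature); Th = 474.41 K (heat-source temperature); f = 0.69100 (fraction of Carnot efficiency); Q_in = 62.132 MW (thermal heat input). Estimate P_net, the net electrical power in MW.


Step 1: eta = (1 - Tc/Th)*f = (1 - 312.25/474.41)*0.691 = 0.2361935
Step 2: P_net = eta * Q_in = 0.2361935 * 62.132 = 14.675 MW
P_net = 14.675 MW


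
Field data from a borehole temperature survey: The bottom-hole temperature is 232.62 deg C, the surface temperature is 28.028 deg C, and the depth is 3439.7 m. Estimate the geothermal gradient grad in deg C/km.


grad = (T_d - T_surf) / d * 1000
grad = (232.62 - 28.028) / 3439.7 * 1000
grad = 59.480 deg C/km


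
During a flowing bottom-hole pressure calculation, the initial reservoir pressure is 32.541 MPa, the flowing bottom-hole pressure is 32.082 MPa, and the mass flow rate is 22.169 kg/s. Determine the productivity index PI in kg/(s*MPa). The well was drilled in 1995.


PI = mdot / (P_i - P_wf)
PI = 22.169 / (32.541 - 32.082)
PI = 48.298 kg/(s*MPa)


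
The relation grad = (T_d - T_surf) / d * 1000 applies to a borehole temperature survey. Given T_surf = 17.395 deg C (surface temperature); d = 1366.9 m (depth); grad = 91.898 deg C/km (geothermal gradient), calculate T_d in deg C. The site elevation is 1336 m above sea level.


T_d = T_surf + grad * d / 1000
T_d = 17.395 + 91.898 * 1366.9 / 1000
T_d = 143.01 deg C


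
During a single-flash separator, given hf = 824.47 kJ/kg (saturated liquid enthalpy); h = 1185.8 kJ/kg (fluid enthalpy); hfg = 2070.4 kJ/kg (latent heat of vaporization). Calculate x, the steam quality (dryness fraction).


x = (h - hf) / hfg
x = (1185.8 - 824.47) / 2070.4
x = 0.17452


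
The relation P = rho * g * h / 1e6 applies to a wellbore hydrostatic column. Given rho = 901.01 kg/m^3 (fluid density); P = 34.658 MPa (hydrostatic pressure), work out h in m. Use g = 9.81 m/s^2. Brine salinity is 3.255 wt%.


h = P * 1e6 / (g * rho)
h = 34.658 * 1e6 / (9.81 * 901.01)
h = 3921.1 m


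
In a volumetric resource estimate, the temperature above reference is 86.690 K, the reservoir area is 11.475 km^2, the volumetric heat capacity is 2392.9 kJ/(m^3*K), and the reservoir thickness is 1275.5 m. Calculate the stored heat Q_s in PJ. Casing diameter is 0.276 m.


Step 1: Vr = A*1e6*hr = 11.475*1e6*1275.5 = 1.463636e+10 m^3
Step 2: Q_s = Vr*rhoc*dT/1e12 = 1.463636e+10*2392.9*86.69/1e12 = 3036.2 PJ
Q_s = 3036.2 PJ


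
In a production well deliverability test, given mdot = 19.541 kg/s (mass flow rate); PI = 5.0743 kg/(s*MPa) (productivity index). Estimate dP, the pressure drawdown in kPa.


dP = mdot * 1000 / PI
dP = 19.541 * 1000 / 5.0743
dP = 3851.0 kPa


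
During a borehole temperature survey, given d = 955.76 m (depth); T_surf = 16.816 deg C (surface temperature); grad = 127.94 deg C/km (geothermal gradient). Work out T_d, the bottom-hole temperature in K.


T_d = T_surf + grad * d / 1000
T_d = 16.816 + 127.94 * 955.76 / 1000
T_d = 139.0959 deg C
Convert to K: 139.0959 + 273.15 = 412.25 K
T_d = 412.25 K


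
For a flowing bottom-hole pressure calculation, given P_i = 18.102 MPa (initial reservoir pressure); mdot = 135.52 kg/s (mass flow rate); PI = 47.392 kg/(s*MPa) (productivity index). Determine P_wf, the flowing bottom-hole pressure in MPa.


P_wf = P_i - mdot / PI
P_wf = 18.102 - 135.52 / 47.392
P_wf = 15.242 MPa


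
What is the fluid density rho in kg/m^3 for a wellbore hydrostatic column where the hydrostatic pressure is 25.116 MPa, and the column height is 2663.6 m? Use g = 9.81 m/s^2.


rho = P * 1e6 / (g * h)
rho = 25.116 * 1e6 / (9.81 * 2663.6)
rho = 961.20 kg/m^3


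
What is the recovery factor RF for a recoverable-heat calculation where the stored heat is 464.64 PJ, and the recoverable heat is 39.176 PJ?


RF = Q_rec / Q_s
RF = 39.176 / 464.64
RF = 0.084315


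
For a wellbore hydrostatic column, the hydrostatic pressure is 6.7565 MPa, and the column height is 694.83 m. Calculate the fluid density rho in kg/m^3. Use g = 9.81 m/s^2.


rho = P * 1e6 / (g * h)
rho = 6.7565 * 1e6 / (9.81 * 694.83)
rho = 991.23 kg/m^3


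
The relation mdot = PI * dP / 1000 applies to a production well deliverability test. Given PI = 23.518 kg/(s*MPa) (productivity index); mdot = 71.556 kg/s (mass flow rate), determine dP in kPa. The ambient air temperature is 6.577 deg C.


dP = mdot * 1000 / PI
dP = 71.556 * 1000 / 23.518
dP = 3042.6 kPa


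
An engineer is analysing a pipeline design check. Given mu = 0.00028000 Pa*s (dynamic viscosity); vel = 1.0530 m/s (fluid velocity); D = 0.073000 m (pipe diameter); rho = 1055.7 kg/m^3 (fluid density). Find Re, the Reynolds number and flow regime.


Step 1: Re = rho*vel*D/mu = 1055.7*1.053*0.073/0.00028 = 2.8982e+05
Step 2: Re = 2.8982e+05 > 4000, so flow is turbulent.
Re = 2.8982e+05 (turbulent)


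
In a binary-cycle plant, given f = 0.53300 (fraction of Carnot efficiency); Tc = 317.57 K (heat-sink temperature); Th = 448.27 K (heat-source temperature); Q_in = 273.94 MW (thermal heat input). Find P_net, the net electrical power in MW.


Step 1: eta = (1 - Tc/Th)*f = (1 - 317.57/448.27)*0.533 = 0.1554043
Step 2: P_net = eta * Q_in = 0.1554043 * 273.94 = 42.571 MW
P_net = 42.571 MW


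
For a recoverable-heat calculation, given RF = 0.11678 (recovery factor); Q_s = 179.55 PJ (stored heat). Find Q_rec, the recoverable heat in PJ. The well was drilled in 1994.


Q_rec = Q_s * RF
Q_rec = 179.55 * 0.11678
Q_rec = 20.968 PJ


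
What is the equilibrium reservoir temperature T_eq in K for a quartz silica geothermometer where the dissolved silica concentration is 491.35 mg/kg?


T_eq = 1309 / (5.19 - log10(SiO2)) - 273.15
T_eq = 1309 / (5.19 - log10(491.35)) - 273.15
T_eq = 250.7415 deg C
Convert to K: 250.7415 + 273.15 = 523.89 K
T_eq = 523.89 K


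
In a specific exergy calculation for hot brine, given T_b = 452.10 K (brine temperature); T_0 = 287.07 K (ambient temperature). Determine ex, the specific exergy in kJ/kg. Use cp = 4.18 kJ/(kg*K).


ex = cp * ((T_b - T_0) - T_0 * ln(T_b/T_0))
ex = 4.18 * ((452.10 - 287.07) - 287.07 * ln(452.10/287.07))
ex = 144.83 kJ/kg


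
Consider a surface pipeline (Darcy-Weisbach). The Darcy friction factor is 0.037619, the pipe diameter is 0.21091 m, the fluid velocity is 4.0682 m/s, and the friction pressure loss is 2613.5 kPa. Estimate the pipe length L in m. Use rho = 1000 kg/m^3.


L = dP*1000*D / (f*rho*vel^2/2)
L = 2613.5*1000*0.21091 / (0.037619*1000*4.0682^2/2)
L = 1770.7 m


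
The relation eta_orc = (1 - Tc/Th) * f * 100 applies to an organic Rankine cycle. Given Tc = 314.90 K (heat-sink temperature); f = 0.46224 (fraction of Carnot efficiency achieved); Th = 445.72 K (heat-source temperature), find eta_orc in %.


eta_orc = (1 - Tc/Th) * f * 100
eta_orc = (1 - 314.90/445.72) * 0.46224 * 100
eta_orc = 13.567 %


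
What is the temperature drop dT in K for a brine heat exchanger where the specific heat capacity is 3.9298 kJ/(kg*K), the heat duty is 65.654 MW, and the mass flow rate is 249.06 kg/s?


dT = Q * 1000 / (mdot * cp)
dT = 65.654 * 1000 / (249.06 * 3.9298)
dT = 67.079 K


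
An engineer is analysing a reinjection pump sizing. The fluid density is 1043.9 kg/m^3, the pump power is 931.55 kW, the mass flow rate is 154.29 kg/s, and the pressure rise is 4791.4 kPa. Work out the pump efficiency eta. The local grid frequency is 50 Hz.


eta = mdot * dP / (rho * P_pump)
eta = 154.29 * 4791.4 / (1043.9 * 931.55)
eta = 0.76021


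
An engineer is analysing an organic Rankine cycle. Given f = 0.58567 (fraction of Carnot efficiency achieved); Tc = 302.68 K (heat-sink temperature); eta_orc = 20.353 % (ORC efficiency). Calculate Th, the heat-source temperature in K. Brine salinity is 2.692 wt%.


Th = Tc / (1 - (eta_orc/100)/f)
Th = 302.68 / (1 - (20.353/100)/0.58567)
Th = 463.89 K


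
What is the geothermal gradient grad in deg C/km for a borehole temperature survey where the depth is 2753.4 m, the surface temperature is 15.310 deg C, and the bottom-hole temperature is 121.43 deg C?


grad = (T_d - T_surf) / d * 1000
grad = (121.43 - 15.310) / 2753.4 * 1000
grad = 38.541 deg C/km


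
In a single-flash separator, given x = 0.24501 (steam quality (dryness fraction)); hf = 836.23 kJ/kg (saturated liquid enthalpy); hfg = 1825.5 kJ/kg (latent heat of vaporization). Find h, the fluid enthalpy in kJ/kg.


h = hf + x * hfg
h = 836.23 + 0.24501 * 1825.5
h = 1283.5 kJ/kg


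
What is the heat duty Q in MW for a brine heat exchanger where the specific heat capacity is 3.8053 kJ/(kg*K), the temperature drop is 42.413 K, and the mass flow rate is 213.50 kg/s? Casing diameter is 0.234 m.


Q = mdot * cp * dT / 1000
Q = 213.50 * 3.8053 * 42.413 / 1000
Q = 34.458 MW


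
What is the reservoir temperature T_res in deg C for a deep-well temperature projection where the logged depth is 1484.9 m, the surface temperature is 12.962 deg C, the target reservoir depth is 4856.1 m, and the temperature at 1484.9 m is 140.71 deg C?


Step 1: grad = (T_d1 - T_surf)/d1 * 1000 = (140.71 - 12.962)/1484.9 * 1000 = 86.03138 deg C/km
Step 2: T_res = T_surf + grad*d2/1000 = 12.962 + 86.03138*4856.1/1000 = 430.74 deg C
T_res = 430.74 deg C


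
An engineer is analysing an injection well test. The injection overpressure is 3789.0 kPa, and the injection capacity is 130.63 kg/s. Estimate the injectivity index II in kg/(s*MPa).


II = mdot * 1000 / dP
II = 130.63 * 1000 / 3789.0
II = 34.476 kg/(s*MPa)


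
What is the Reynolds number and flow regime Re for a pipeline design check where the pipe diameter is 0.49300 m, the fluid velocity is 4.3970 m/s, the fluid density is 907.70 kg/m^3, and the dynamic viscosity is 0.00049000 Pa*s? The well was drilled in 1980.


Step 1: Re = rho*vel*D/mu = 907.7*4.397*0.493/0.00049 = 4.0156e+06
Step 2: Re = 4.0156e+06 > 4000, so flow is turbulent.
Re = 4.0156e+06 (turbulent)


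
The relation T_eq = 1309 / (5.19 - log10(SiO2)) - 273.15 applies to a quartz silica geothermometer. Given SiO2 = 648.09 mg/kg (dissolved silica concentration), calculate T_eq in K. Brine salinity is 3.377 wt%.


T_eq = 1309 / (5.19 - log10(SiO2)) - 273.15
T_eq = 1309 / (5.19 - log10(648.09)) - 273.15
T_eq = 277.2282 deg C
Convert to K: 277.2282 + 273.15 = 550.38 K
T_eq = 550.38 K


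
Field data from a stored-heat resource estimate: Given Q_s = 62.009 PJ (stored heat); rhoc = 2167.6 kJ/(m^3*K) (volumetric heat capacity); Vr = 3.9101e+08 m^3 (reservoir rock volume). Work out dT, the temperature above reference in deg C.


dT = Q_s * 1e12 / (Vr * rhoc)
dT = 62.009 * 1e12 / (3.9101e+08 * 2167.6)
dT = 73.16236 K
Convert (temperature difference, 1 K = 1 deg C): 73.16236 K = 73.16236 deg C
dT = 73.162 deg C


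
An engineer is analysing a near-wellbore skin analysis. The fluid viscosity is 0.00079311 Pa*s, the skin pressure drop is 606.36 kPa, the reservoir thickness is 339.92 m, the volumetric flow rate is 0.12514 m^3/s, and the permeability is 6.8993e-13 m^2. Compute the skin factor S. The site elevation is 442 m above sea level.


S = dP_s * 1000 * 2*pi*k*hr / (q*mu)
S = 606.36 * 1000 * 2*pi*6.8993e-13*339.92 / (0.12514*0.00079311)
S = 9.0025


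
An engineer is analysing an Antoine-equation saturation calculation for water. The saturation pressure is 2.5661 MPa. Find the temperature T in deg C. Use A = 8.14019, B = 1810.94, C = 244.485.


T = B / (A - log10(P_sat * 760 / 0.101325)) - C
T = 1810.94 / (8.14019 - log10(2.5661 * 760 / 0.101325)) - 244.485
T = 225.18 deg C


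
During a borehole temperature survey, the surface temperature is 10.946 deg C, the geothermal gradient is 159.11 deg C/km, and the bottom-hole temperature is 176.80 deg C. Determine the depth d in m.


d = (T_d - T_surf) / grad * 1000
d = (176.80 - 10.946) / 159.11 * 1000
d = 1042.4 m


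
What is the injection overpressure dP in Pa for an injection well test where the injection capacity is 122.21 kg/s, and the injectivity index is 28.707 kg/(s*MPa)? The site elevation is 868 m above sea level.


dP = mdot * 1000 / II
dP = 122.21 * 1000 / 28.707
dP = 4257.150 kPa
Convert: 4257.150 kPa * 1000.0 = 4.2572e+06 Pa
dP = 4.2572e+06 Pa


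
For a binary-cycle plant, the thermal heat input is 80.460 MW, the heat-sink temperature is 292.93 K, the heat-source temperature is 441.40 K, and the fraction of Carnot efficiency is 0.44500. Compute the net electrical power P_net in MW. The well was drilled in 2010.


Step 1: eta = (1 - Tc/Th)*f = (1 - 292.93/441.4)*0.445 = 0.1496809
Step 2: P_net = eta * Q_in = 0.1496809 * 80.46 = 12.043 MW
P_net = 12.043 MW


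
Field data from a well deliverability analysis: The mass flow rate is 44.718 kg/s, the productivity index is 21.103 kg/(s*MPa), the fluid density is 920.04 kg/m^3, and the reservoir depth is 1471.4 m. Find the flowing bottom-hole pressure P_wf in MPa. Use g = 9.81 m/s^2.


Step 1: P_i = rho*g*h/1e6 = 920.04*9.81*1471.4/1e6 = 13.28026 MPa
Step 2: P_wf = P_i - mdot/PI = 13.28026 - 44.718/21.103 = 11.161 MPa
P_wf = 11.161 MPa


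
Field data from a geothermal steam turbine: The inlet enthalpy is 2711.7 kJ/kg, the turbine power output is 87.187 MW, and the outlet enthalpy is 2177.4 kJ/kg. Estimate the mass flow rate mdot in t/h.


mdot = P * 1000 / (h_in - h_out)
mdot = 87.187 * 1000 / (2711.7 - 2177.4)
mdot = 163.1799 kg/s
Convert: 163.1799 kg/s * 3.6 = 587.45 t/h
mdot = 587.45 t/h


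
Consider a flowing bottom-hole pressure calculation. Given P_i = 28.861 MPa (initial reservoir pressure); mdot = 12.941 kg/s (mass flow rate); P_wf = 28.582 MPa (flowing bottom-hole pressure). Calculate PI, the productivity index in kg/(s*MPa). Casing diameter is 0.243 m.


PI = mdot / (P_i - P_wf)
PI = 12.941 / (28.861 - 28.582)
PI = 46.384 kg/(s*MPa)


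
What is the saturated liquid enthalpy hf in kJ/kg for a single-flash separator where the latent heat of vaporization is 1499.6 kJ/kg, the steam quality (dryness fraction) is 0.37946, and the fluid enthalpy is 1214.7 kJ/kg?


hf = h - x * hfg
hf = 1214.7 - 0.37946 * 1499.6
hf = 645.66 kJ/kg


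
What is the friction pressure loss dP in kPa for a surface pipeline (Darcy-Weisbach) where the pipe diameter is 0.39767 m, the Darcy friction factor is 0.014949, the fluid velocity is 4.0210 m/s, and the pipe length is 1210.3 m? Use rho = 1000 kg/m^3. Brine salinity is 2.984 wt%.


dP = f * (L/D) * (rho*vel^2/2) / 1000
dP = 0.014949 * (1210.3/0.39767) * (1000*4.0210^2/2) / 1000
dP = 367.81 kPa


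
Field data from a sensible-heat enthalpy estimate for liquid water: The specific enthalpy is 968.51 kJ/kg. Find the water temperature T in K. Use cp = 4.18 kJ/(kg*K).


T = h / cp
T = 968.51 / 4.18
T = 231.7010 deg C
Convert to K: 231.7010 + 273.15 = 504.85 K
T = 504.85 K


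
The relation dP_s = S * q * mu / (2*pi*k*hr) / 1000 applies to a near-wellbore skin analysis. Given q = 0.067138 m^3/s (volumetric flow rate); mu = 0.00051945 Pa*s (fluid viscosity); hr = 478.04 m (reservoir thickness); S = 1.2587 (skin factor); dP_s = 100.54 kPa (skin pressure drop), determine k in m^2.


k = S*q*mu / (2*pi*dP_s*1000*hr)
k = 1.2587*0.067138*0.00051945 / (2*pi*100.54*1000*478.04)
k = 1.4536e-13 m^2


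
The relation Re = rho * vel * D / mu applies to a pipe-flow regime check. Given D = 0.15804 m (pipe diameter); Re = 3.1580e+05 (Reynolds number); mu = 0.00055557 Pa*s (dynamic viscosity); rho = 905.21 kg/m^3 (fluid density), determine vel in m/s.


vel = Re * mu / (rho * D)
vel = 3.1580e+05 * 0.00055557 / (905.21 * 0.15804)
vel = 1.2264 m/s


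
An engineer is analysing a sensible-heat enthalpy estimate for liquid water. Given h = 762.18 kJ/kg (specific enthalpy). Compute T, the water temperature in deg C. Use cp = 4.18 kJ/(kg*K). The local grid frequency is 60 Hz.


T = h / cp
T = 762.18 / 4.18
T = 182.34 deg C


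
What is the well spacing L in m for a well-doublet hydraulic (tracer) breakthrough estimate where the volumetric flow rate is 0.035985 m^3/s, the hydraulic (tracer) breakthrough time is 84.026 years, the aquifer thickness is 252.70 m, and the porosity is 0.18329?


L = sqrt(t_bt*365.25*86400*3*Qv / (pi*hr*phi))
L = sqrt(84.026*365.25*86400*3*0.035985 / (pi*252.70*0.18329))
L = 1402.6 m


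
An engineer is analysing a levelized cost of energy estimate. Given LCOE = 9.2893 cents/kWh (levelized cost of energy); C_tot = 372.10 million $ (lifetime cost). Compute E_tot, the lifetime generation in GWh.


E_tot = C_tot / LCOE * 100
E_tot = 372.10 / 9.2893 * 100
E_tot = 4005.7 GWh


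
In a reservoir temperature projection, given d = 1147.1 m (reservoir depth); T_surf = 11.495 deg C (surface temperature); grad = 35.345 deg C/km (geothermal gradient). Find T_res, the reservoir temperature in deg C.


T_res = T_surf + grad * d / 1000
T_res = 11.495 + 35.345 * 1147.1 / 1000
T_res = 52.039 deg C


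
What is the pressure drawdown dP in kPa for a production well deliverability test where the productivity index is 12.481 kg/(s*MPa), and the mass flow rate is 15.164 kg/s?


dP = mdot * 1000 / PI
dP = 15.164 * 1000 / 12.481
dP = 1215.0 kPa


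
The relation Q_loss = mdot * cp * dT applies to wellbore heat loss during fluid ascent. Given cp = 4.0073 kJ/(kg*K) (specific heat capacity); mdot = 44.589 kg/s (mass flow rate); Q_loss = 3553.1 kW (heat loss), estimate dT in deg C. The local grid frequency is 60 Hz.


dT = Q_loss / (mdot * cp)
dT = 3553.1 / (44.589 * 4.0073)
dT = 19.88510 K
Convert (temperature difference, 1 K = 1 deg C): 19.88510 K = 19.88510 deg C
dT = 19.885 deg C


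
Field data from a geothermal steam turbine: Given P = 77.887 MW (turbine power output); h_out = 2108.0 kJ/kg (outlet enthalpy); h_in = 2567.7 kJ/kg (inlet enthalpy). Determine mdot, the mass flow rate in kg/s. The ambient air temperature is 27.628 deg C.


mdot = P * 1000 / (h_in - h_out)
mdot = 77.887 * 1000 / (2567.7 - 2108.0)
mdot = 169.43 kg/s


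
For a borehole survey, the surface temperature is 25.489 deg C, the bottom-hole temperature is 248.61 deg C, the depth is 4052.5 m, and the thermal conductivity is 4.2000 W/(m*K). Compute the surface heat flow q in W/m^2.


Step 1: grad = (T_d - T_surf)/d * 1000 = (248.61 - 25.489)/4052.5 * 1000 = 55.05762 deg C/km
Step 2: q = k * grad / 1000 = 4.2 * 55.05762 / 1000 = 0.23124 W/m^2
q = 0.23124 W/m^2


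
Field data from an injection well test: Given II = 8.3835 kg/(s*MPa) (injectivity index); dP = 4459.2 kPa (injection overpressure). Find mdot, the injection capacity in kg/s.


mdot = II * dP / 1000
mdot = 8.3835 * 4459.2 / 1000
mdot = 37.384 kg/s


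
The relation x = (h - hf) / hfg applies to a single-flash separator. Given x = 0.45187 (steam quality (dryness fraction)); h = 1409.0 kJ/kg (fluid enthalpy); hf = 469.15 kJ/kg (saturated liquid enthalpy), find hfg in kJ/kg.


hfg = (h - hf) / x
hfg = (1409.0 - 469.15) / 0.45187
hfg = 2079.9 kJ/kg


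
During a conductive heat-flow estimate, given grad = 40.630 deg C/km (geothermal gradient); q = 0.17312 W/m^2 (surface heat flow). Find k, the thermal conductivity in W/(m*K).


k = q * 1000 / grad
k = 0.17312 * 1000 / 40.630
k = 4.2609 W/(m*K)


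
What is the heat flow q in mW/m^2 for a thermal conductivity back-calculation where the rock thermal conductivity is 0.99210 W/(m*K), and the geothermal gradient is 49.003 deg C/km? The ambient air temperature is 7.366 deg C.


q = k * grad / 1000
q = 0.99210 * 49.003 / 1000
q = 0.04861588 W/m^2
Convert: 0.04861588 W/m^2 * 1000.0 = 48.616 mW/m^2
q = 48.616 mW/m^2


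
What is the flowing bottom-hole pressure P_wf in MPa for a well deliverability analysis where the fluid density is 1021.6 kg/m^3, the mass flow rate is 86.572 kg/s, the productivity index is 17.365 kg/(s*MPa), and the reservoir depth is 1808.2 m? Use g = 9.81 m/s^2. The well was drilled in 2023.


Step 1: P_i = rho*g*h/1e6 = 1021.6*9.81*1808.2/1e6 = 18.12159 MPa
Step 2: P_wf = P_i - mdot/PI = 18.12159 - 86.572/17.365 = 13.136 MPa
P_wf = 13.136 MPa


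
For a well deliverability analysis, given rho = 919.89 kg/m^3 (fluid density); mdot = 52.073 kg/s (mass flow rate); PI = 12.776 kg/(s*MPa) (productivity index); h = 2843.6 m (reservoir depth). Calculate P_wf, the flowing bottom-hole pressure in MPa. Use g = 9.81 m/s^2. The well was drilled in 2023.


Step 1: P_i = rho*g*h/1e6 = 919.89*9.81*2843.6/1e6 = 25.66099 MPa
Step 2: P_wf = P_i - mdot/PI = 25.66099 - 52.073/12.776 = 21.585 MPa
P_wf = 21.585 MPa
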